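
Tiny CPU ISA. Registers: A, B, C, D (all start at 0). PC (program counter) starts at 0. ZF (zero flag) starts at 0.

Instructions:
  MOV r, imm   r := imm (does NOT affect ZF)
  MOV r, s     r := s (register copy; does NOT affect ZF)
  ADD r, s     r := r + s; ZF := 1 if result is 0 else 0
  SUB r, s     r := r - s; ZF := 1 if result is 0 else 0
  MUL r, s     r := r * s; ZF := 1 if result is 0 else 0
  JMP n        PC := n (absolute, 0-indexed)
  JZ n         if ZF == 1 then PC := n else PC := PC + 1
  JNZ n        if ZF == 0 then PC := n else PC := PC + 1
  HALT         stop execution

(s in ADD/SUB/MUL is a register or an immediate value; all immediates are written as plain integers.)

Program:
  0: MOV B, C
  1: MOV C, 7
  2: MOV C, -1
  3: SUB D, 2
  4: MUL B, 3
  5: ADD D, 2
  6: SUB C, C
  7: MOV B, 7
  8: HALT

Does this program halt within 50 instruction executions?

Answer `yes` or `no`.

Step 1: PC=0 exec 'MOV B, C'. After: A=0 B=0 C=0 D=0 ZF=0 PC=1
Step 2: PC=1 exec 'MOV C, 7'. After: A=0 B=0 C=7 D=0 ZF=0 PC=2
Step 3: PC=2 exec 'MOV C, -1'. After: A=0 B=0 C=-1 D=0 ZF=0 PC=3
Step 4: PC=3 exec 'SUB D, 2'. After: A=0 B=0 C=-1 D=-2 ZF=0 PC=4
Step 5: PC=4 exec 'MUL B, 3'. After: A=0 B=0 C=-1 D=-2 ZF=1 PC=5
Step 6: PC=5 exec 'ADD D, 2'. After: A=0 B=0 C=-1 D=0 ZF=1 PC=6
Step 7: PC=6 exec 'SUB C, C'. After: A=0 B=0 C=0 D=0 ZF=1 PC=7
Step 8: PC=7 exec 'MOV B, 7'. After: A=0 B=7 C=0 D=0 ZF=1 PC=8
Step 9: PC=8 exec 'HALT'. After: A=0 B=7 C=0 D=0 ZF=1 PC=8 HALTED

Answer: yes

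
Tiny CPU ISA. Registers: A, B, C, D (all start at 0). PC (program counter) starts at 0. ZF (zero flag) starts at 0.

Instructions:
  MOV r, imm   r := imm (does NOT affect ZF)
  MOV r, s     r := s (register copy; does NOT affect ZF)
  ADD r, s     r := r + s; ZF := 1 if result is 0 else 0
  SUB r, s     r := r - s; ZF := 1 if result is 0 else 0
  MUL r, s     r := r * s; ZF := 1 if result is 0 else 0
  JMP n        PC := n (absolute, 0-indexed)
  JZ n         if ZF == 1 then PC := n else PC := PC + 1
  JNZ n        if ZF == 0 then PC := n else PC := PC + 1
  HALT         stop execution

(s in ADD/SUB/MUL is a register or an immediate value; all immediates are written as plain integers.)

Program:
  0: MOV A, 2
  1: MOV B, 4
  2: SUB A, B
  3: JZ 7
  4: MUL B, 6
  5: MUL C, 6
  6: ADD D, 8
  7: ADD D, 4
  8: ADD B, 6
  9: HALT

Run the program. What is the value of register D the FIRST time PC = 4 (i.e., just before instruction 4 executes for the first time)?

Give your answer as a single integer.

Step 1: PC=0 exec 'MOV A, 2'. After: A=2 B=0 C=0 D=0 ZF=0 PC=1
Step 2: PC=1 exec 'MOV B, 4'. After: A=2 B=4 C=0 D=0 ZF=0 PC=2
Step 3: PC=2 exec 'SUB A, B'. After: A=-2 B=4 C=0 D=0 ZF=0 PC=3
Step 4: PC=3 exec 'JZ 7'. After: A=-2 B=4 C=0 D=0 ZF=0 PC=4
First time PC=4: D=0

0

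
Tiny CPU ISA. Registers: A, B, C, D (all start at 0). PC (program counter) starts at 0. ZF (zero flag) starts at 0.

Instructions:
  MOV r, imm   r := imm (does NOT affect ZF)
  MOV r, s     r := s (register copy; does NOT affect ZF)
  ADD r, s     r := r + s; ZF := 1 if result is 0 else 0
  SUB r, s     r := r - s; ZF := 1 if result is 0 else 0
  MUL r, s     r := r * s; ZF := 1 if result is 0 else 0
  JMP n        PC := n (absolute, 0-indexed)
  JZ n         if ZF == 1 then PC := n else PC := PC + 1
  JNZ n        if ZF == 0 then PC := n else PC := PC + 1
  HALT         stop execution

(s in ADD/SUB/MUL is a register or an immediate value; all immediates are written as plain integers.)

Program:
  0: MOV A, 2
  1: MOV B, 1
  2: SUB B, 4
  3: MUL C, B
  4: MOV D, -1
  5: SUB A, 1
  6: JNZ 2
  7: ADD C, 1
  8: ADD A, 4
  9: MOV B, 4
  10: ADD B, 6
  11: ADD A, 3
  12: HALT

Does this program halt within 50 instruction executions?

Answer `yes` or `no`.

Step 1: PC=0 exec 'MOV A, 2'. After: A=2 B=0 C=0 D=0 ZF=0 PC=1
Step 2: PC=1 exec 'MOV B, 1'. After: A=2 B=1 C=0 D=0 ZF=0 PC=2
Step 3: PC=2 exec 'SUB B, 4'. After: A=2 B=-3 C=0 D=0 ZF=0 PC=3
Step 4: PC=3 exec 'MUL C, B'. After: A=2 B=-3 C=0 D=0 ZF=1 PC=4
Step 5: PC=4 exec 'MOV D, -1'. After: A=2 B=-3 C=0 D=-1 ZF=1 PC=5
Step 6: PC=5 exec 'SUB A, 1'. After: A=1 B=-3 C=0 D=-1 ZF=0 PC=6
Step 7: PC=6 exec 'JNZ 2'. After: A=1 B=-3 C=0 D=-1 ZF=0 PC=2
Step 8: PC=2 exec 'SUB B, 4'. After: A=1 B=-7 C=0 D=-1 ZF=0 PC=3
Step 9: PC=3 exec 'MUL C, B'. After: A=1 B=-7 C=0 D=-1 ZF=1 PC=4
Step 10: PC=4 exec 'MOV D, -1'. After: A=1 B=-7 C=0 D=-1 ZF=1 PC=5
Step 11: PC=5 exec 'SUB A, 1'. After: A=0 B=-7 C=0 D=-1 ZF=1 PC=6
Step 12: PC=6 exec 'JNZ 2'. After: A=0 B=-7 C=0 D=-1 ZF=1 PC=7
Step 13: PC=7 exec 'ADD C, 1'. After: A=0 B=-7 C=1 D=-1 ZF=0 PC=8
Step 14: PC=8 exec 'ADD A, 4'. After: A=4 B=-7 C=1 D=-1 ZF=0 PC=9
Step 15: PC=9 exec 'MOV B, 4'. After: A=4 B=4 C=1 D=-1 ZF=0 PC=10
Step 16: PC=10 exec 'ADD B, 6'. After: A=4 B=10 C=1 D=-1 ZF=0 PC=11
Step 17: PC=11 exec 'ADD A, 3'. After: A=7 B=10 C=1 D=-1 ZF=0 PC=12
Step 18: PC=12 exec 'HALT'. After: A=7 B=10 C=1 D=-1 ZF=0 PC=12 HALTED

Answer: yes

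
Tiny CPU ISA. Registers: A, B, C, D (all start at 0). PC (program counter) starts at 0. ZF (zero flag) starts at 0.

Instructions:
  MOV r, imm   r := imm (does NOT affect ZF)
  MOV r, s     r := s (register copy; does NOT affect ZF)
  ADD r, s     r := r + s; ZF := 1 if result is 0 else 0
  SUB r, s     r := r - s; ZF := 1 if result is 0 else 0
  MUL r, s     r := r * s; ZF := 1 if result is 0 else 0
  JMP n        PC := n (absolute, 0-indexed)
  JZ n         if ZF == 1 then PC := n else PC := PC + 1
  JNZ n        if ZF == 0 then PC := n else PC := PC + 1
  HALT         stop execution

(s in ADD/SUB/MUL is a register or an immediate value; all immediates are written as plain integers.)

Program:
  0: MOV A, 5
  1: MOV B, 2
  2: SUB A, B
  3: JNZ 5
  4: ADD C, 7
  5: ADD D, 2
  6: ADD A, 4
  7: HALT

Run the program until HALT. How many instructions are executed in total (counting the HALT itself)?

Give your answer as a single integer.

Answer: 7

Derivation:
Step 1: PC=0 exec 'MOV A, 5'. After: A=5 B=0 C=0 D=0 ZF=0 PC=1
Step 2: PC=1 exec 'MOV B, 2'. After: A=5 B=2 C=0 D=0 ZF=0 PC=2
Step 3: PC=2 exec 'SUB A, B'. After: A=3 B=2 C=0 D=0 ZF=0 PC=3
Step 4: PC=3 exec 'JNZ 5'. After: A=3 B=2 C=0 D=0 ZF=0 PC=5
Step 5: PC=5 exec 'ADD D, 2'. After: A=3 B=2 C=0 D=2 ZF=0 PC=6
Step 6: PC=6 exec 'ADD A, 4'. After: A=7 B=2 C=0 D=2 ZF=0 PC=7
Step 7: PC=7 exec 'HALT'. After: A=7 B=2 C=0 D=2 ZF=0 PC=7 HALTED
Total instructions executed: 7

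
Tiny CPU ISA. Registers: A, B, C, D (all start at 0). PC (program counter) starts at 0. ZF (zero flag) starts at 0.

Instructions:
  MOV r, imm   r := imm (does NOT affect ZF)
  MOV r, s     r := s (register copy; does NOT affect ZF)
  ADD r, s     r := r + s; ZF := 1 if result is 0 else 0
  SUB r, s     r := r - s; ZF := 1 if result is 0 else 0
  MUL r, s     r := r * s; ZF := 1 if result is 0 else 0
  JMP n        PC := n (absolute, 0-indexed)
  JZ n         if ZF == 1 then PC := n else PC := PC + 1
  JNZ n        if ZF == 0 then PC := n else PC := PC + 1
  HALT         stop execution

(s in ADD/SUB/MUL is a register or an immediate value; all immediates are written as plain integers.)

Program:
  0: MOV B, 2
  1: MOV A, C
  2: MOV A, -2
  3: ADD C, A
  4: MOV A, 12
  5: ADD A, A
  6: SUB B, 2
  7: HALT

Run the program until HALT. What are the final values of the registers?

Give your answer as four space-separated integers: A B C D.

Step 1: PC=0 exec 'MOV B, 2'. After: A=0 B=2 C=0 D=0 ZF=0 PC=1
Step 2: PC=1 exec 'MOV A, C'. After: A=0 B=2 C=0 D=0 ZF=0 PC=2
Step 3: PC=2 exec 'MOV A, -2'. After: A=-2 B=2 C=0 D=0 ZF=0 PC=3
Step 4: PC=3 exec 'ADD C, A'. After: A=-2 B=2 C=-2 D=0 ZF=0 PC=4
Step 5: PC=4 exec 'MOV A, 12'. After: A=12 B=2 C=-2 D=0 ZF=0 PC=5
Step 6: PC=5 exec 'ADD A, A'. After: A=24 B=2 C=-2 D=0 ZF=0 PC=6
Step 7: PC=6 exec 'SUB B, 2'. After: A=24 B=0 C=-2 D=0 ZF=1 PC=7
Step 8: PC=7 exec 'HALT'. After: A=24 B=0 C=-2 D=0 ZF=1 PC=7 HALTED

Answer: 24 0 -2 0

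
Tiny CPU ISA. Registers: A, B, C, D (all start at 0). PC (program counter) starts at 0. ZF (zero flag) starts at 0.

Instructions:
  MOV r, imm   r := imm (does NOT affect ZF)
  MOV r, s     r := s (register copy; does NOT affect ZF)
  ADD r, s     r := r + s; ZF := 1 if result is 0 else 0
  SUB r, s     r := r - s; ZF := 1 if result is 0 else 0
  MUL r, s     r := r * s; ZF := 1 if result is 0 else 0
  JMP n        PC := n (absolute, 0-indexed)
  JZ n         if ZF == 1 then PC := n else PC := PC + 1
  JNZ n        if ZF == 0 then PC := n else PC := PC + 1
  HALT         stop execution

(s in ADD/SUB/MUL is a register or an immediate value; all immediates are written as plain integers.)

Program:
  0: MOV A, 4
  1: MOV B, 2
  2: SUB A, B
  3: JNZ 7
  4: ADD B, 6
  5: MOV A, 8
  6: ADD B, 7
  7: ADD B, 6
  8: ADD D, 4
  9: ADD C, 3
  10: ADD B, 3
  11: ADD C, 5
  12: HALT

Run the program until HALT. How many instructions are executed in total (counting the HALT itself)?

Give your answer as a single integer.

Step 1: PC=0 exec 'MOV A, 4'. After: A=4 B=0 C=0 D=0 ZF=0 PC=1
Step 2: PC=1 exec 'MOV B, 2'. After: A=4 B=2 C=0 D=0 ZF=0 PC=2
Step 3: PC=2 exec 'SUB A, B'. After: A=2 B=2 C=0 D=0 ZF=0 PC=3
Step 4: PC=3 exec 'JNZ 7'. After: A=2 B=2 C=0 D=0 ZF=0 PC=7
Step 5: PC=7 exec 'ADD B, 6'. After: A=2 B=8 C=0 D=0 ZF=0 PC=8
Step 6: PC=8 exec 'ADD D, 4'. After: A=2 B=8 C=0 D=4 ZF=0 PC=9
Step 7: PC=9 exec 'ADD C, 3'. After: A=2 B=8 C=3 D=4 ZF=0 PC=10
Step 8: PC=10 exec 'ADD B, 3'. After: A=2 B=11 C=3 D=4 ZF=0 PC=11
Step 9: PC=11 exec 'ADD C, 5'. After: A=2 B=11 C=8 D=4 ZF=0 PC=12
Step 10: PC=12 exec 'HALT'. After: A=2 B=11 C=8 D=4 ZF=0 PC=12 HALTED
Total instructions executed: 10

Answer: 10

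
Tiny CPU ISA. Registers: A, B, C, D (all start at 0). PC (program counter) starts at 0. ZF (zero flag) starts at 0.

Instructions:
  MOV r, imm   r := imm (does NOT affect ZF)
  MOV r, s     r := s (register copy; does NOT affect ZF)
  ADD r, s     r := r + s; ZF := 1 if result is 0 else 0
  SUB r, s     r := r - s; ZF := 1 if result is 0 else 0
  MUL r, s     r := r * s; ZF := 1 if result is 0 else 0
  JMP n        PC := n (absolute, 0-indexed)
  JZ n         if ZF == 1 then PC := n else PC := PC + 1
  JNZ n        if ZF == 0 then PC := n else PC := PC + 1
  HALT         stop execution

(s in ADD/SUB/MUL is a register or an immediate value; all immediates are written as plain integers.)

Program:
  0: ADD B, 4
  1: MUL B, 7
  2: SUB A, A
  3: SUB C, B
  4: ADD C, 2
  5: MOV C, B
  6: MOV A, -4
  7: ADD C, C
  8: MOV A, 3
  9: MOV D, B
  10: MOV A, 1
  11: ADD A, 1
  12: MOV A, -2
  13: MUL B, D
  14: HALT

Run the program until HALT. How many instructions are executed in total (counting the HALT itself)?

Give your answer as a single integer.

Step 1: PC=0 exec 'ADD B, 4'. After: A=0 B=4 C=0 D=0 ZF=0 PC=1
Step 2: PC=1 exec 'MUL B, 7'. After: A=0 B=28 C=0 D=0 ZF=0 PC=2
Step 3: PC=2 exec 'SUB A, A'. After: A=0 B=28 C=0 D=0 ZF=1 PC=3
Step 4: PC=3 exec 'SUB C, B'. After: A=0 B=28 C=-28 D=0 ZF=0 PC=4
Step 5: PC=4 exec 'ADD C, 2'. After: A=0 B=28 C=-26 D=0 ZF=0 PC=5
Step 6: PC=5 exec 'MOV C, B'. After: A=0 B=28 C=28 D=0 ZF=0 PC=6
Step 7: PC=6 exec 'MOV A, -4'. After: A=-4 B=28 C=28 D=0 ZF=0 PC=7
Step 8: PC=7 exec 'ADD C, C'. After: A=-4 B=28 C=56 D=0 ZF=0 PC=8
Step 9: PC=8 exec 'MOV A, 3'. After: A=3 B=28 C=56 D=0 ZF=0 PC=9
Step 10: PC=9 exec 'MOV D, B'. After: A=3 B=28 C=56 D=28 ZF=0 PC=10
Step 11: PC=10 exec 'MOV A, 1'. After: A=1 B=28 C=56 D=28 ZF=0 PC=11
Step 12: PC=11 exec 'ADD A, 1'. After: A=2 B=28 C=56 D=28 ZF=0 PC=12
Step 13: PC=12 exec 'MOV A, -2'. After: A=-2 B=28 C=56 D=28 ZF=0 PC=13
Step 14: PC=13 exec 'MUL B, D'. After: A=-2 B=784 C=56 D=28 ZF=0 PC=14
Step 15: PC=14 exec 'HALT'. After: A=-2 B=784 C=56 D=28 ZF=0 PC=14 HALTED
Total instructions executed: 15

Answer: 15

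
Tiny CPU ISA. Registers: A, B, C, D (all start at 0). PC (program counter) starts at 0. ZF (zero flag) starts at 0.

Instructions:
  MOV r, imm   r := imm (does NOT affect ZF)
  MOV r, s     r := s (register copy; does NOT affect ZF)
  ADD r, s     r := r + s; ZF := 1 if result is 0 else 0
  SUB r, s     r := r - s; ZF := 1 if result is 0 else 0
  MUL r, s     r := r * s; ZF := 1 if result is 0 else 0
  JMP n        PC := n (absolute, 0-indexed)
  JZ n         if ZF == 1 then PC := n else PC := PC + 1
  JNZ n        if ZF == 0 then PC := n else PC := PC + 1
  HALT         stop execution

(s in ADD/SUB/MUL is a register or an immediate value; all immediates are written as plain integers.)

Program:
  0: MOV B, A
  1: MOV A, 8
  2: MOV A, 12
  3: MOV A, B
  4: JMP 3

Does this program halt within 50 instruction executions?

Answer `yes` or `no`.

Step 1: PC=0 exec 'MOV B, A'. After: A=0 B=0 C=0 D=0 ZF=0 PC=1
Step 2: PC=1 exec 'MOV A, 8'. After: A=8 B=0 C=0 D=0 ZF=0 PC=2
Step 3: PC=2 exec 'MOV A, 12'. After: A=12 B=0 C=0 D=0 ZF=0 PC=3
Step 4: PC=3 exec 'MOV A, B'. After: A=0 B=0 C=0 D=0 ZF=0 PC=4
Step 5: PC=4 exec 'JMP 3'. After: A=0 B=0 C=0 D=0 ZF=0 PC=3
Step 6: PC=3 exec 'MOV A, B'. After: A=0 B=0 C=0 D=0 ZF=0 PC=4
State after step 6 equals state after step 4: the program is in a cycle of length 2 and will never halt.

Answer: no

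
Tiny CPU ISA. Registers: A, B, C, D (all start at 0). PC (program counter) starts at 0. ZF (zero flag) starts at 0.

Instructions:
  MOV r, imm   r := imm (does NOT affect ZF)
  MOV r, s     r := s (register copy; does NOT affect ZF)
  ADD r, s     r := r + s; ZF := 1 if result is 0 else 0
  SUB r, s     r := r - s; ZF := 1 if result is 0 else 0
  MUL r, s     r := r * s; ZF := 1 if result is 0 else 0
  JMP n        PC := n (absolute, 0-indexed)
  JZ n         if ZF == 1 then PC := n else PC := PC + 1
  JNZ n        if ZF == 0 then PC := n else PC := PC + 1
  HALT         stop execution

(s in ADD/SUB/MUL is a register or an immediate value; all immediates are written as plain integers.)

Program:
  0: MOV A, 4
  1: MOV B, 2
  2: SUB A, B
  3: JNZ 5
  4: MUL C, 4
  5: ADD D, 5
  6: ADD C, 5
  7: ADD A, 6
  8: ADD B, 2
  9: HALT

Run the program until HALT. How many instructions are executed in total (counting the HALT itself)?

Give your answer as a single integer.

Answer: 9

Derivation:
Step 1: PC=0 exec 'MOV A, 4'. After: A=4 B=0 C=0 D=0 ZF=0 PC=1
Step 2: PC=1 exec 'MOV B, 2'. After: A=4 B=2 C=0 D=0 ZF=0 PC=2
Step 3: PC=2 exec 'SUB A, B'. After: A=2 B=2 C=0 D=0 ZF=0 PC=3
Step 4: PC=3 exec 'JNZ 5'. After: A=2 B=2 C=0 D=0 ZF=0 PC=5
Step 5: PC=5 exec 'ADD D, 5'. After: A=2 B=2 C=0 D=5 ZF=0 PC=6
Step 6: PC=6 exec 'ADD C, 5'. After: A=2 B=2 C=5 D=5 ZF=0 PC=7
Step 7: PC=7 exec 'ADD A, 6'. After: A=8 B=2 C=5 D=5 ZF=0 PC=8
Step 8: PC=8 exec 'ADD B, 2'. After: A=8 B=4 C=5 D=5 ZF=0 PC=9
Step 9: PC=9 exec 'HALT'. After: A=8 B=4 C=5 D=5 ZF=0 PC=9 HALTED
Total instructions executed: 9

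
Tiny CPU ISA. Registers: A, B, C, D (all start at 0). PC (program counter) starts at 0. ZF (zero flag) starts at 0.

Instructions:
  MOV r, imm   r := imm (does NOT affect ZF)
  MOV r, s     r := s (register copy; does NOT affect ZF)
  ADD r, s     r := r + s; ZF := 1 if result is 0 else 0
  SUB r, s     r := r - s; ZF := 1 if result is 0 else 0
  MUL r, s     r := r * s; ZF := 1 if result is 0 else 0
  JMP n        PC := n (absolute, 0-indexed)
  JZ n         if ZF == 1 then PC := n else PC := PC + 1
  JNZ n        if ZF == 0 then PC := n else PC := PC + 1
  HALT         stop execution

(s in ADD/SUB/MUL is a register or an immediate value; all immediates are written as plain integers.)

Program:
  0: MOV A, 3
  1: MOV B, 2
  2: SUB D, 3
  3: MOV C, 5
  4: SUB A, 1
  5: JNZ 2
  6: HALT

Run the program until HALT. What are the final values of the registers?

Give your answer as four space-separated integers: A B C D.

Step 1: PC=0 exec 'MOV A, 3'. After: A=3 B=0 C=0 D=0 ZF=0 PC=1
Step 2: PC=1 exec 'MOV B, 2'. After: A=3 B=2 C=0 D=0 ZF=0 PC=2
Step 3: PC=2 exec 'SUB D, 3'. After: A=3 B=2 C=0 D=-3 ZF=0 PC=3
Step 4: PC=3 exec 'MOV C, 5'. After: A=3 B=2 C=5 D=-3 ZF=0 PC=4
Step 5: PC=4 exec 'SUB A, 1'. After: A=2 B=2 C=5 D=-3 ZF=0 PC=5
Step 6: PC=5 exec 'JNZ 2'. After: A=2 B=2 C=5 D=-3 ZF=0 PC=2
Step 7: PC=2 exec 'SUB D, 3'. After: A=2 B=2 C=5 D=-6 ZF=0 PC=3
Step 8: PC=3 exec 'MOV C, 5'. After: A=2 B=2 C=5 D=-6 ZF=0 PC=4
Step 9: PC=4 exec 'SUB A, 1'. After: A=1 B=2 C=5 D=-6 ZF=0 PC=5
Step 10: PC=5 exec 'JNZ 2'. After: A=1 B=2 C=5 D=-6 ZF=0 PC=2
Step 11: PC=2 exec 'SUB D, 3'. After: A=1 B=2 C=5 D=-9 ZF=0 PC=3
Step 12: PC=3 exec 'MOV C, 5'. After: A=1 B=2 C=5 D=-9 ZF=0 PC=4
Step 13: PC=4 exec 'SUB A, 1'. After: A=0 B=2 C=5 D=-9 ZF=1 PC=5
Step 14: PC=5 exec 'JNZ 2'. After: A=0 B=2 C=5 D=-9 ZF=1 PC=6
Step 15: PC=6 exec 'HALT'. After: A=0 B=2 C=5 D=-9 ZF=1 PC=6 HALTED

Answer: 0 2 5 -9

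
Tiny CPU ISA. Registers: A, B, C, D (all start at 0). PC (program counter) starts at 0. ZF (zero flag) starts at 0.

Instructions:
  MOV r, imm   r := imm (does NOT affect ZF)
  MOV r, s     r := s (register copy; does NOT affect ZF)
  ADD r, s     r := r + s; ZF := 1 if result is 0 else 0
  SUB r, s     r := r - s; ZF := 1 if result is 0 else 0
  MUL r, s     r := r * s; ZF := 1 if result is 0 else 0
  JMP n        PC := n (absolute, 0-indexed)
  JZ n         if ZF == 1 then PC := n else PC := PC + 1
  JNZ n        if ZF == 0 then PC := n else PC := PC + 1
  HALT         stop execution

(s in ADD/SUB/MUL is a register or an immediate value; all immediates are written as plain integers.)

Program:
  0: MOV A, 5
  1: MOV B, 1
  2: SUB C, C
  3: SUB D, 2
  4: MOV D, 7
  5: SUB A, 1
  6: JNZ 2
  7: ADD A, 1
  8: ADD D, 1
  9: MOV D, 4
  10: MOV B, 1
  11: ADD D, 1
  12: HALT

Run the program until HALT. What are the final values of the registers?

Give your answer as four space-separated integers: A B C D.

Answer: 1 1 0 5

Derivation:
Step 1: PC=0 exec 'MOV A, 5'. After: A=5 B=0 C=0 D=0 ZF=0 PC=1
Step 2: PC=1 exec 'MOV B, 1'. After: A=5 B=1 C=0 D=0 ZF=0 PC=2
Step 3: PC=2 exec 'SUB C, C'. After: A=5 B=1 C=0 D=0 ZF=1 PC=3
Step 4: PC=3 exec 'SUB D, 2'. After: A=5 B=1 C=0 D=-2 ZF=0 PC=4
Step 5: PC=4 exec 'MOV D, 7'. After: A=5 B=1 C=0 D=7 ZF=0 PC=5
Step 6: PC=5 exec 'SUB A, 1'. After: A=4 B=1 C=0 D=7 ZF=0 PC=6
Step 7: PC=6 exec 'JNZ 2'. After: A=4 B=1 C=0 D=7 ZF=0 PC=2
Step 8: PC=2 exec 'SUB C, C'. After: A=4 B=1 C=0 D=7 ZF=1 PC=3
Step 9: PC=3 exec 'SUB D, 2'. After: A=4 B=1 C=0 D=5 ZF=0 PC=4
Step 10: PC=4 exec 'MOV D, 7'. After: A=4 B=1 C=0 D=7 ZF=0 PC=5
Step 11: PC=5 exec 'SUB A, 1'. After: A=3 B=1 C=0 D=7 ZF=0 PC=6
Step 12: PC=6 exec 'JNZ 2'. After: A=3 B=1 C=0 D=7 ZF=0 PC=2
Step 13: PC=2 exec 'SUB C, C'. After: A=3 B=1 C=0 D=7 ZF=1 PC=3
Step 14: PC=3 exec 'SUB D, 2'. After: A=3 B=1 C=0 D=5 ZF=0 PC=4
Step 15: PC=4 exec 'MOV D, 7'. After: A=3 B=1 C=0 D=7 ZF=0 PC=5
Step 16: PC=5 exec 'SUB A, 1'. After: A=2 B=1 C=0 D=7 ZF=0 PC=6
Step 17: PC=6 exec 'JNZ 2'. After: A=2 B=1 C=0 D=7 ZF=0 PC=2
Step 18: PC=2 exec 'SUB C, C'. After: A=2 B=1 C=0 D=7 ZF=1 PC=3
Step 19: PC=3 exec 'SUB D, 2'. After: A=2 B=1 C=0 D=5 ZF=0 PC=4
Step 20: PC=4 exec 'MOV D, 7'. After: A=2 B=1 C=0 D=7 ZF=0 PC=5
Step 21: PC=5 exec 'SUB A, 1'. After: A=1 B=1 C=0 D=7 ZF=0 PC=6
Step 22: PC=6 exec 'JNZ 2'. After: A=1 B=1 C=0 D=7 ZF=0 PC=2
Step 23: PC=2 exec 'SUB C, C'. After: A=1 B=1 C=0 D=7 ZF=1 PC=3
Step 24: PC=3 exec 'SUB D, 2'. After: A=1 B=1 C=0 D=5 ZF=0 PC=4
Step 25: PC=4 exec 'MOV D, 7'. After: A=1 B=1 C=0 D=7 ZF=0 PC=5
Step 26: PC=5 exec 'SUB A, 1'. After: A=0 B=1 C=0 D=7 ZF=1 PC=6
Step 27: PC=6 exec 'JNZ 2'. After: A=0 B=1 C=0 D=7 ZF=1 PC=7
Step 28: PC=7 exec 'ADD A, 1'. After: A=1 B=1 C=0 D=7 ZF=0 PC=8
Step 29: PC=8 exec 'ADD D, 1'. After: A=1 B=1 C=0 D=8 ZF=0 PC=9
Step 30: PC=9 exec 'MOV D, 4'. After: A=1 B=1 C=0 D=4 ZF=0 PC=10
Step 31: PC=10 exec 'MOV B, 1'. After: A=1 B=1 C=0 D=4 ZF=0 PC=11
Step 32: PC=11 exec 'ADD D, 1'. After: A=1 B=1 C=0 D=5 ZF=0 PC=12
Step 33: PC=12 exec 'HALT'. After: A=1 B=1 C=0 D=5 ZF=0 PC=12 HALTED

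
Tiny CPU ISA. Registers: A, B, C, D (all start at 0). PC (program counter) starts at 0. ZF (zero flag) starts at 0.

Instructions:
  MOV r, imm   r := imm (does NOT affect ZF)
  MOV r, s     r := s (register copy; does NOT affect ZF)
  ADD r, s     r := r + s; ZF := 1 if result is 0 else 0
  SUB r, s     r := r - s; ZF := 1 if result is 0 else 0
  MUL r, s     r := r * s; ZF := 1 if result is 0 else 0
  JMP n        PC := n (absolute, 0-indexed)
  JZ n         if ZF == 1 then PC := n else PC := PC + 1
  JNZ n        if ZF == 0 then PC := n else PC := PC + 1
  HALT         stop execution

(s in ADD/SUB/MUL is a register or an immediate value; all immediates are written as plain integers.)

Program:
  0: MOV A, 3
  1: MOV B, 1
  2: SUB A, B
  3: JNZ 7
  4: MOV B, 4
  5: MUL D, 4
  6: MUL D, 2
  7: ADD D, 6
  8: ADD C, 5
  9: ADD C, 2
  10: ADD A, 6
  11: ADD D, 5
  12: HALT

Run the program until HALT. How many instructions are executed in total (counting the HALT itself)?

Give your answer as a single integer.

Answer: 10

Derivation:
Step 1: PC=0 exec 'MOV A, 3'. After: A=3 B=0 C=0 D=0 ZF=0 PC=1
Step 2: PC=1 exec 'MOV B, 1'. After: A=3 B=1 C=0 D=0 ZF=0 PC=2
Step 3: PC=2 exec 'SUB A, B'. After: A=2 B=1 C=0 D=0 ZF=0 PC=3
Step 4: PC=3 exec 'JNZ 7'. After: A=2 B=1 C=0 D=0 ZF=0 PC=7
Step 5: PC=7 exec 'ADD D, 6'. After: A=2 B=1 C=0 D=6 ZF=0 PC=8
Step 6: PC=8 exec 'ADD C, 5'. After: A=2 B=1 C=5 D=6 ZF=0 PC=9
Step 7: PC=9 exec 'ADD C, 2'. After: A=2 B=1 C=7 D=6 ZF=0 PC=10
Step 8: PC=10 exec 'ADD A, 6'. After: A=8 B=1 C=7 D=6 ZF=0 PC=11
Step 9: PC=11 exec 'ADD D, 5'. After: A=8 B=1 C=7 D=11 ZF=0 PC=12
Step 10: PC=12 exec 'HALT'. After: A=8 B=1 C=7 D=11 ZF=0 PC=12 HALTED
Total instructions executed: 10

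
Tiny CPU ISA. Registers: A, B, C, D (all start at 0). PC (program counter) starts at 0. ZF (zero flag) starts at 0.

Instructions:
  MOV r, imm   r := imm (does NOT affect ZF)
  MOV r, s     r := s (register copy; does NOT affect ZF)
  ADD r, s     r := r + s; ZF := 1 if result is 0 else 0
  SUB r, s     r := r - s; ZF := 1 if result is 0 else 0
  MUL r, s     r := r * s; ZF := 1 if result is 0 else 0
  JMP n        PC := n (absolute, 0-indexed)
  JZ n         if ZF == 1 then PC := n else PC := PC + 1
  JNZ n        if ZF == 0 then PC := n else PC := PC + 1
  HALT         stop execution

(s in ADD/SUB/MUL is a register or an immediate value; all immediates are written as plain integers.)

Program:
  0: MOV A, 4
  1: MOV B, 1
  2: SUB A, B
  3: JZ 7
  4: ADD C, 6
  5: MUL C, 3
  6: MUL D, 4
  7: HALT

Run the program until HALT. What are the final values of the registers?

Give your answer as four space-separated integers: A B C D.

Answer: 3 1 18 0

Derivation:
Step 1: PC=0 exec 'MOV A, 4'. After: A=4 B=0 C=0 D=0 ZF=0 PC=1
Step 2: PC=1 exec 'MOV B, 1'. After: A=4 B=1 C=0 D=0 ZF=0 PC=2
Step 3: PC=2 exec 'SUB A, B'. After: A=3 B=1 C=0 D=0 ZF=0 PC=3
Step 4: PC=3 exec 'JZ 7'. After: A=3 B=1 C=0 D=0 ZF=0 PC=4
Step 5: PC=4 exec 'ADD C, 6'. After: A=3 B=1 C=6 D=0 ZF=0 PC=5
Step 6: PC=5 exec 'MUL C, 3'. After: A=3 B=1 C=18 D=0 ZF=0 PC=6
Step 7: PC=6 exec 'MUL D, 4'. After: A=3 B=1 C=18 D=0 ZF=1 PC=7
Step 8: PC=7 exec 'HALT'. After: A=3 B=1 C=18 D=0 ZF=1 PC=7 HALTED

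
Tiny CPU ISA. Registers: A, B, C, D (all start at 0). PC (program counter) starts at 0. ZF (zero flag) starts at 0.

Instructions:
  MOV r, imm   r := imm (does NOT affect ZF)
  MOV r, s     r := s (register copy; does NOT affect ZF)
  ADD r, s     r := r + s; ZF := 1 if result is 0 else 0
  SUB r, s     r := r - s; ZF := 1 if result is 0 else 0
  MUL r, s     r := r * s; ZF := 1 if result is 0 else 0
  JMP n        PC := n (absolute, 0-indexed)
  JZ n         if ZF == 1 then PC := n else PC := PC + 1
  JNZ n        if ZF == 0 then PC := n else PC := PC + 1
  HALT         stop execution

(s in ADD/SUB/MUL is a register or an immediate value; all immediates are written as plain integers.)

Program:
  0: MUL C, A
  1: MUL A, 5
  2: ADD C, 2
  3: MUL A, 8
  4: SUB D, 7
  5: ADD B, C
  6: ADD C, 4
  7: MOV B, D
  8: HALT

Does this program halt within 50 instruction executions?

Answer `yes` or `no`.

Step 1: PC=0 exec 'MUL C, A'. After: A=0 B=0 C=0 D=0 ZF=1 PC=1
Step 2: PC=1 exec 'MUL A, 5'. After: A=0 B=0 C=0 D=0 ZF=1 PC=2
Step 3: PC=2 exec 'ADD C, 2'. After: A=0 B=0 C=2 D=0 ZF=0 PC=3
Step 4: PC=3 exec 'MUL A, 8'. After: A=0 B=0 C=2 D=0 ZF=1 PC=4
Step 5: PC=4 exec 'SUB D, 7'. After: A=0 B=0 C=2 D=-7 ZF=0 PC=5
Step 6: PC=5 exec 'ADD B, C'. After: A=0 B=2 C=2 D=-7 ZF=0 PC=6
Step 7: PC=6 exec 'ADD C, 4'. After: A=0 B=2 C=6 D=-7 ZF=0 PC=7
Step 8: PC=7 exec 'MOV B, D'. After: A=0 B=-7 C=6 D=-7 ZF=0 PC=8
Step 9: PC=8 exec 'HALT'. After: A=0 B=-7 C=6 D=-7 ZF=0 PC=8 HALTED

Answer: yes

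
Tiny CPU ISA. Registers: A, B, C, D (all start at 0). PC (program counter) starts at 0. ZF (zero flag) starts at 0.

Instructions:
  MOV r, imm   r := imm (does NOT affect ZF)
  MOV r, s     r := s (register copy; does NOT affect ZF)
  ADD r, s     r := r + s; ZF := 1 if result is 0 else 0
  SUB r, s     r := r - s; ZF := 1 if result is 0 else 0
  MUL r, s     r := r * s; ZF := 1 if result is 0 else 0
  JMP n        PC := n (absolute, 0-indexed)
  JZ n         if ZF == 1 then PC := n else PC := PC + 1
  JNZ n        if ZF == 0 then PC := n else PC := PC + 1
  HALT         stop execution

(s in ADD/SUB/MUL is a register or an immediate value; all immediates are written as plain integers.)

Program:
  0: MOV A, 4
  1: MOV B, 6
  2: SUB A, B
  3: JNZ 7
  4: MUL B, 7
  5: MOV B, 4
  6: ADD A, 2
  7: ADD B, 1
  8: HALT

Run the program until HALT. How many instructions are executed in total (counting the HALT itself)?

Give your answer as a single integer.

Answer: 6

Derivation:
Step 1: PC=0 exec 'MOV A, 4'. After: A=4 B=0 C=0 D=0 ZF=0 PC=1
Step 2: PC=1 exec 'MOV B, 6'. After: A=4 B=6 C=0 D=0 ZF=0 PC=2
Step 3: PC=2 exec 'SUB A, B'. After: A=-2 B=6 C=0 D=0 ZF=0 PC=3
Step 4: PC=3 exec 'JNZ 7'. After: A=-2 B=6 C=0 D=0 ZF=0 PC=7
Step 5: PC=7 exec 'ADD B, 1'. After: A=-2 B=7 C=0 D=0 ZF=0 PC=8
Step 6: PC=8 exec 'HALT'. After: A=-2 B=7 C=0 D=0 ZF=0 PC=8 HALTED
Total instructions executed: 6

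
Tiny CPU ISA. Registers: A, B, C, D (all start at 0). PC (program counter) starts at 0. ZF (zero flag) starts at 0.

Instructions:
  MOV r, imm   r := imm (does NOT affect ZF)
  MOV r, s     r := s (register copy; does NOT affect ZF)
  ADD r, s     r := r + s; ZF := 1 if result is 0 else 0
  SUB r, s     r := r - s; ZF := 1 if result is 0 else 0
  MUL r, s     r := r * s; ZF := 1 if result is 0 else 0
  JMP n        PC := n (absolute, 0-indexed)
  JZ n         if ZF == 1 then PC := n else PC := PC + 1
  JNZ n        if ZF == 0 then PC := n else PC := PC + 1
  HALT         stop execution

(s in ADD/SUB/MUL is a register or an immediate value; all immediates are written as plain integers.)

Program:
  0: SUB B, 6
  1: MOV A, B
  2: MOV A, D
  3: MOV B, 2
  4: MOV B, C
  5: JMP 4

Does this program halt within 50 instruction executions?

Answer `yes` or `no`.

Answer: no

Derivation:
Step 1: PC=0 exec 'SUB B, 6'. After: A=0 B=-6 C=0 D=0 ZF=0 PC=1
Step 2: PC=1 exec 'MOV A, B'. After: A=-6 B=-6 C=0 D=0 ZF=0 PC=2
Step 3: PC=2 exec 'MOV A, D'. After: A=0 B=-6 C=0 D=0 ZF=0 PC=3
Step 4: PC=3 exec 'MOV B, 2'. After: A=0 B=2 C=0 D=0 ZF=0 PC=4
Step 5: PC=4 exec 'MOV B, C'. After: A=0 B=0 C=0 D=0 ZF=0 PC=5
Step 6: PC=5 exec 'JMP 4'. After: A=0 B=0 C=0 D=0 ZF=0 PC=4
Step 7: PC=4 exec 'MOV B, C'. After: A=0 B=0 C=0 D=0 ZF=0 PC=5
State after step 7 equals state after step 5: the program is in a cycle of length 2 and will never halt.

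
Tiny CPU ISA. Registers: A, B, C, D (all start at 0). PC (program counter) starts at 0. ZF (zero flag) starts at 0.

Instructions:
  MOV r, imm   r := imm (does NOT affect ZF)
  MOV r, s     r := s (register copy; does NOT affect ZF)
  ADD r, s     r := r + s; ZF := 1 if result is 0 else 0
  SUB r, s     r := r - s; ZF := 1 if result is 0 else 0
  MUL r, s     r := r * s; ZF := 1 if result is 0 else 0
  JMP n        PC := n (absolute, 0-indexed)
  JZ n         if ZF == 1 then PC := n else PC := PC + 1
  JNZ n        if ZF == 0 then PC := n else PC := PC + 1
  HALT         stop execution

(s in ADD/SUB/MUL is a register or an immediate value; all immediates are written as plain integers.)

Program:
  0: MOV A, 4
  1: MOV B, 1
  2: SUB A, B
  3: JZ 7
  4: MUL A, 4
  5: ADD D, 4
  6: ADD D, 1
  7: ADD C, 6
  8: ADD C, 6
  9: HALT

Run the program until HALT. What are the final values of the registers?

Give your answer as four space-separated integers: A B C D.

Answer: 12 1 12 5

Derivation:
Step 1: PC=0 exec 'MOV A, 4'. After: A=4 B=0 C=0 D=0 ZF=0 PC=1
Step 2: PC=1 exec 'MOV B, 1'. After: A=4 B=1 C=0 D=0 ZF=0 PC=2
Step 3: PC=2 exec 'SUB A, B'. After: A=3 B=1 C=0 D=0 ZF=0 PC=3
Step 4: PC=3 exec 'JZ 7'. After: A=3 B=1 C=0 D=0 ZF=0 PC=4
Step 5: PC=4 exec 'MUL A, 4'. After: A=12 B=1 C=0 D=0 ZF=0 PC=5
Step 6: PC=5 exec 'ADD D, 4'. After: A=12 B=1 C=0 D=4 ZF=0 PC=6
Step 7: PC=6 exec 'ADD D, 1'. After: A=12 B=1 C=0 D=5 ZF=0 PC=7
Step 8: PC=7 exec 'ADD C, 6'. After: A=12 B=1 C=6 D=5 ZF=0 PC=8
Step 9: PC=8 exec 'ADD C, 6'. After: A=12 B=1 C=12 D=5 ZF=0 PC=9
Step 10: PC=9 exec 'HALT'. After: A=12 B=1 C=12 D=5 ZF=0 PC=9 HALTED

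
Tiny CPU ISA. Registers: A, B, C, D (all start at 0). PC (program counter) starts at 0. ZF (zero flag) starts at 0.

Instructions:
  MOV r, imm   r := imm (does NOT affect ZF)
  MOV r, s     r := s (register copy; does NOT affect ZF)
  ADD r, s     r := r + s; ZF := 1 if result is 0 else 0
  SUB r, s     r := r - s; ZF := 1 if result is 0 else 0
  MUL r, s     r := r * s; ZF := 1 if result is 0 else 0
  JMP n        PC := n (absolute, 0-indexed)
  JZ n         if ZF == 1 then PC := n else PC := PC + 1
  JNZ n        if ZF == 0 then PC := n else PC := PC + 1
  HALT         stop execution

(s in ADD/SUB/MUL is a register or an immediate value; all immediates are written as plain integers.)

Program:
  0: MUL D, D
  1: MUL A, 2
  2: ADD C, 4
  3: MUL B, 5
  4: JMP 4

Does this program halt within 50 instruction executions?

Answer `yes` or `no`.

Answer: no

Derivation:
Step 1: PC=0 exec 'MUL D, D'. After: A=0 B=0 C=0 D=0 ZF=1 PC=1
Step 2: PC=1 exec 'MUL A, 2'. After: A=0 B=0 C=0 D=0 ZF=1 PC=2
Step 3: PC=2 exec 'ADD C, 4'. After: A=0 B=0 C=4 D=0 ZF=0 PC=3
Step 4: PC=3 exec 'MUL B, 5'. After: A=0 B=0 C=4 D=0 ZF=1 PC=4
Step 5: PC=4 exec 'JMP 4'. After: A=0 B=0 C=4 D=0 ZF=1 PC=4
State after step 5 equals state after step 4: the program is in a cycle of length 1 and will never halt.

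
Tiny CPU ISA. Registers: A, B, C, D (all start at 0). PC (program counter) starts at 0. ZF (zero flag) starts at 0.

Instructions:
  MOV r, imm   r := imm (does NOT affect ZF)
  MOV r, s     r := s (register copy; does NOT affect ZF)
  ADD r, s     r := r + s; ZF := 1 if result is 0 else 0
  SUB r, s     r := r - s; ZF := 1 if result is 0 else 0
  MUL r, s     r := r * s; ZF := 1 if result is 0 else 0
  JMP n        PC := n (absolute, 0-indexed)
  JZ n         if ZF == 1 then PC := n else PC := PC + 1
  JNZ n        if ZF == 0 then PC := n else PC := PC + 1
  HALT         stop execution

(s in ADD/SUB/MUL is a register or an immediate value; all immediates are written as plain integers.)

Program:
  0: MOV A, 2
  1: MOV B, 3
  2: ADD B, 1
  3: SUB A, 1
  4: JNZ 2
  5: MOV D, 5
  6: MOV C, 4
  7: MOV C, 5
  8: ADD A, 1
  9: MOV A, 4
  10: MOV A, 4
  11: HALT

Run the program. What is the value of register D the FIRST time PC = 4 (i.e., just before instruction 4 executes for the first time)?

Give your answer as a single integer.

Step 1: PC=0 exec 'MOV A, 2'. After: A=2 B=0 C=0 D=0 ZF=0 PC=1
Step 2: PC=1 exec 'MOV B, 3'. After: A=2 B=3 C=0 D=0 ZF=0 PC=2
Step 3: PC=2 exec 'ADD B, 1'. After: A=2 B=4 C=0 D=0 ZF=0 PC=3
Step 4: PC=3 exec 'SUB A, 1'. After: A=1 B=4 C=0 D=0 ZF=0 PC=4
First time PC=4: D=0

0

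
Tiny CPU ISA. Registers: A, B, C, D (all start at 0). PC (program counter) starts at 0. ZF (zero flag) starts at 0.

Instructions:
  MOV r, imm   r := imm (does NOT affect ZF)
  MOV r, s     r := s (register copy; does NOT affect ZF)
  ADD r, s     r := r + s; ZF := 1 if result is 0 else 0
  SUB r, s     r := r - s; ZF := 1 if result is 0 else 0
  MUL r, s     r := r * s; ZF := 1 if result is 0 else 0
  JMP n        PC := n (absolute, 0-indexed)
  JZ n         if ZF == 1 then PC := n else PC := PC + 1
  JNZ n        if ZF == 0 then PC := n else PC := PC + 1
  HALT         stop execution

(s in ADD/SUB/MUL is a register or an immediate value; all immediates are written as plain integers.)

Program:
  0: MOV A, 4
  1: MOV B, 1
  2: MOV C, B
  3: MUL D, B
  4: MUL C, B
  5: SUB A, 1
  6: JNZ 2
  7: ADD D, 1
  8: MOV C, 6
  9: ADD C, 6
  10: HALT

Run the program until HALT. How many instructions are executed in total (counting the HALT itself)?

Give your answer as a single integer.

Answer: 26

Derivation:
Step 1: PC=0 exec 'MOV A, 4'. After: A=4 B=0 C=0 D=0 ZF=0 PC=1
Step 2: PC=1 exec 'MOV B, 1'. After: A=4 B=1 C=0 D=0 ZF=0 PC=2
Step 3: PC=2 exec 'MOV C, B'. After: A=4 B=1 C=1 D=0 ZF=0 PC=3
Step 4: PC=3 exec 'MUL D, B'. After: A=4 B=1 C=1 D=0 ZF=1 PC=4
Step 5: PC=4 exec 'MUL C, B'. After: A=4 B=1 C=1 D=0 ZF=0 PC=5
Step 6: PC=5 exec 'SUB A, 1'. After: A=3 B=1 C=1 D=0 ZF=0 PC=6
Step 7: PC=6 exec 'JNZ 2'. After: A=3 B=1 C=1 D=0 ZF=0 PC=2
Step 8: PC=2 exec 'MOV C, B'. After: A=3 B=1 C=1 D=0 ZF=0 PC=3
Step 9: PC=3 exec 'MUL D, B'. After: A=3 B=1 C=1 D=0 ZF=1 PC=4
Step 10: PC=4 exec 'MUL C, B'. After: A=3 B=1 C=1 D=0 ZF=0 PC=5
Step 11: PC=5 exec 'SUB A, 1'. After: A=2 B=1 C=1 D=0 ZF=0 PC=6
Step 12: PC=6 exec 'JNZ 2'. After: A=2 B=1 C=1 D=0 ZF=0 PC=2
Step 13: PC=2 exec 'MOV C, B'. After: A=2 B=1 C=1 D=0 ZF=0 PC=3
Step 14: PC=3 exec 'MUL D, B'. After: A=2 B=1 C=1 D=0 ZF=1 PC=4
Step 15: PC=4 exec 'MUL C, B'. After: A=2 B=1 C=1 D=0 ZF=0 PC=5
Step 16: PC=5 exec 'SUB A, 1'. After: A=1 B=1 C=1 D=0 ZF=0 PC=6
Step 17: PC=6 exec 'JNZ 2'. After: A=1 B=1 C=1 D=0 ZF=0 PC=2
Step 18: PC=2 exec 'MOV C, B'. After: A=1 B=1 C=1 D=0 ZF=0 PC=3
Step 19: PC=3 exec 'MUL D, B'. After: A=1 B=1 C=1 D=0 ZF=1 PC=4
Step 20: PC=4 exec 'MUL C, B'. After: A=1 B=1 C=1 D=0 ZF=0 PC=5
Step 21: PC=5 exec 'SUB A, 1'. After: A=0 B=1 C=1 D=0 ZF=1 PC=6
Step 22: PC=6 exec 'JNZ 2'. After: A=0 B=1 C=1 D=0 ZF=1 PC=7
Step 23: PC=7 exec 'ADD D, 1'. After: A=0 B=1 C=1 D=1 ZF=0 PC=8
Step 24: PC=8 exec 'MOV C, 6'. After: A=0 B=1 C=6 D=1 ZF=0 PC=9
Step 25: PC=9 exec 'ADD C, 6'. After: A=0 B=1 C=12 D=1 ZF=0 PC=10
Step 26: PC=10 exec 'HALT'. After: A=0 B=1 C=12 D=1 ZF=0 PC=10 HALTED
Total instructions executed: 26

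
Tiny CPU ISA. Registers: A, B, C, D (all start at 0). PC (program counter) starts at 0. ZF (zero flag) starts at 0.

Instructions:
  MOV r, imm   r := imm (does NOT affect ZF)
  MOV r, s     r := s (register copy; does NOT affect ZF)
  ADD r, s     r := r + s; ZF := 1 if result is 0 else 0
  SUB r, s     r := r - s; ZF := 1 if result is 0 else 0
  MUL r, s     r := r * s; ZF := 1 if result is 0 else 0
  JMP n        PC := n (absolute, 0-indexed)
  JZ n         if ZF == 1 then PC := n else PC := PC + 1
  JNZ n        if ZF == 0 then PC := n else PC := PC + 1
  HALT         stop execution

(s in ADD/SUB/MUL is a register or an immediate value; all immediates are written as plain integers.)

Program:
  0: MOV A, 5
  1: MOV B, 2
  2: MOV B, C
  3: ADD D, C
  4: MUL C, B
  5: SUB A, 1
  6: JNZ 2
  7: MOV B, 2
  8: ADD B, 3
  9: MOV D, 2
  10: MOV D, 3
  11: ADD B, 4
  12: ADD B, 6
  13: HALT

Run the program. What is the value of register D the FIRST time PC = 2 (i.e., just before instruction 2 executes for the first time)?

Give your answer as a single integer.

Step 1: PC=0 exec 'MOV A, 5'. After: A=5 B=0 C=0 D=0 ZF=0 PC=1
Step 2: PC=1 exec 'MOV B, 2'. After: A=5 B=2 C=0 D=0 ZF=0 PC=2
First time PC=2: D=0

0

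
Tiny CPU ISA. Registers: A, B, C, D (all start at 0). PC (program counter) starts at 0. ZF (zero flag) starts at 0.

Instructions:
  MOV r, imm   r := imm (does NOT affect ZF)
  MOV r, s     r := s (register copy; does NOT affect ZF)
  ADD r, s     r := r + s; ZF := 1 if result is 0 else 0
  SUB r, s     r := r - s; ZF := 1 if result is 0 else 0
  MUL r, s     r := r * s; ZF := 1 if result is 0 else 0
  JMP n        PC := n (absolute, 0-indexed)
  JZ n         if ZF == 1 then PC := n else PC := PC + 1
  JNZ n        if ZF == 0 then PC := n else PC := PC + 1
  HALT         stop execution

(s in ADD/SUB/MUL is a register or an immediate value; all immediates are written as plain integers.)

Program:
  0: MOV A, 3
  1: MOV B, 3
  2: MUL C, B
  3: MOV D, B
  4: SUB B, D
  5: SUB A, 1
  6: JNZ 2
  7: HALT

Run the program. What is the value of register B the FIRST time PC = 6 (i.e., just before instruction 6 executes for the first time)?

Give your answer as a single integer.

Step 1: PC=0 exec 'MOV A, 3'. After: A=3 B=0 C=0 D=0 ZF=0 PC=1
Step 2: PC=1 exec 'MOV B, 3'. After: A=3 B=3 C=0 D=0 ZF=0 PC=2
Step 3: PC=2 exec 'MUL C, B'. After: A=3 B=3 C=0 D=0 ZF=1 PC=3
Step 4: PC=3 exec 'MOV D, B'. After: A=3 B=3 C=0 D=3 ZF=1 PC=4
Step 5: PC=4 exec 'SUB B, D'. After: A=3 B=0 C=0 D=3 ZF=1 PC=5
Step 6: PC=5 exec 'SUB A, 1'. After: A=2 B=0 C=0 D=3 ZF=0 PC=6
First time PC=6: B=0

0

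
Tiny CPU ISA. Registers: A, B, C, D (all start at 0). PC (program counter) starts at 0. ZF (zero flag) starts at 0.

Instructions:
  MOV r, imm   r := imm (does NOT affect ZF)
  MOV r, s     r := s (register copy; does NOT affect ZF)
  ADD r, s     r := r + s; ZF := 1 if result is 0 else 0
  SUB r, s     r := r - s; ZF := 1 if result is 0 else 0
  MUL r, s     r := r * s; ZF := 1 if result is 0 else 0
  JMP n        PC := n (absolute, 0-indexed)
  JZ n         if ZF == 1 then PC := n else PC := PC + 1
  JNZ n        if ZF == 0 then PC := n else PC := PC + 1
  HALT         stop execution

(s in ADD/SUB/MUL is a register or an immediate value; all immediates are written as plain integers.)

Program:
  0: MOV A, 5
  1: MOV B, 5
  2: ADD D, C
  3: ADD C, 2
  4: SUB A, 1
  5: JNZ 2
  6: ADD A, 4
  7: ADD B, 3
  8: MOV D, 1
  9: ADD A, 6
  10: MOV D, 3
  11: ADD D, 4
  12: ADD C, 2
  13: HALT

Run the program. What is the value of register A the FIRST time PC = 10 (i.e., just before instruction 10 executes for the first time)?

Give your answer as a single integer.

Step 1: PC=0 exec 'MOV A, 5'. After: A=5 B=0 C=0 D=0 ZF=0 PC=1
Step 2: PC=1 exec 'MOV B, 5'. After: A=5 B=5 C=0 D=0 ZF=0 PC=2
Step 3: PC=2 exec 'ADD D, C'. After: A=5 B=5 C=0 D=0 ZF=1 PC=3
Step 4: PC=3 exec 'ADD C, 2'. After: A=5 B=5 C=2 D=0 ZF=0 PC=4
Step 5: PC=4 exec 'SUB A, 1'. After: A=4 B=5 C=2 D=0 ZF=0 PC=5
Step 6: PC=5 exec 'JNZ 2'. After: A=4 B=5 C=2 D=0 ZF=0 PC=2
Step 7: PC=2 exec 'ADD D, C'. After: A=4 B=5 C=2 D=2 ZF=0 PC=3
Step 8: PC=3 exec 'ADD C, 2'. After: A=4 B=5 C=4 D=2 ZF=0 PC=4
Step 9: PC=4 exec 'SUB A, 1'. After: A=3 B=5 C=4 D=2 ZF=0 PC=5
Step 10: PC=5 exec 'JNZ 2'. After: A=3 B=5 C=4 D=2 ZF=0 PC=2
Step 11: PC=2 exec 'ADD D, C'. After: A=3 B=5 C=4 D=6 ZF=0 PC=3
Step 12: PC=3 exec 'ADD C, 2'. After: A=3 B=5 C=6 D=6 ZF=0 PC=4
Step 13: PC=4 exec 'SUB A, 1'. After: A=2 B=5 C=6 D=6 ZF=0 PC=5
Step 14: PC=5 exec 'JNZ 2'. After: A=2 B=5 C=6 D=6 ZF=0 PC=2
Step 15: PC=2 exec 'ADD D, C'. After: A=2 B=5 C=6 D=12 ZF=0 PC=3
Step 16: PC=3 exec 'ADD C, 2'. After: A=2 B=5 C=8 D=12 ZF=0 PC=4
Step 17: PC=4 exec 'SUB A, 1'. After: A=1 B=5 C=8 D=12 ZF=0 PC=5
Step 18: PC=5 exec 'JNZ 2'. After: A=1 B=5 C=8 D=12 ZF=0 PC=2
Step 19: PC=2 exec 'ADD D, C'. After: A=1 B=5 C=8 D=20 ZF=0 PC=3
Step 20: PC=3 exec 'ADD C, 2'. After: A=1 B=5 C=10 D=20 ZF=0 PC=4
Step 21: PC=4 exec 'SUB A, 1'. After: A=0 B=5 C=10 D=20 ZF=1 PC=5
Step 22: PC=5 exec 'JNZ 2'. After: A=0 B=5 C=10 D=20 ZF=1 PC=6
Step 23: PC=6 exec 'ADD A, 4'. After: A=4 B=5 C=10 D=20 ZF=0 PC=7
Step 24: PC=7 exec 'ADD B, 3'. After: A=4 B=8 C=10 D=20 ZF=0 PC=8
Step 25: PC=8 exec 'MOV D, 1'. After: A=4 B=8 C=10 D=1 ZF=0 PC=9
Step 26: PC=9 exec 'ADD A, 6'. After: A=10 B=8 C=10 D=1 ZF=0 PC=10
First time PC=10: A=10

10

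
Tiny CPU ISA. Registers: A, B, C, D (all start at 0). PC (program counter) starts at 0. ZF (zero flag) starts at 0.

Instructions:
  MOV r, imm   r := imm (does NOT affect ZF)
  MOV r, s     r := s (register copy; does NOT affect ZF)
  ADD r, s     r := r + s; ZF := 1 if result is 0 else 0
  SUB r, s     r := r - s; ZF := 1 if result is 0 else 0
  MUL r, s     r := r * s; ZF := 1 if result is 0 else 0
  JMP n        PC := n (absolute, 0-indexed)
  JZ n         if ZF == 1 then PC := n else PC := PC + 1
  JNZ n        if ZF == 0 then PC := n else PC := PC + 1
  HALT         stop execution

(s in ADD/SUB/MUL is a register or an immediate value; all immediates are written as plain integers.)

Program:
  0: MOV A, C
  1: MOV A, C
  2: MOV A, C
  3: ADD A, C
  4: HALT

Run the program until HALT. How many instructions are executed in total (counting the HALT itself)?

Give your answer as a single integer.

Answer: 5

Derivation:
Step 1: PC=0 exec 'MOV A, C'. After: A=0 B=0 C=0 D=0 ZF=0 PC=1
Step 2: PC=1 exec 'MOV A, C'. After: A=0 B=0 C=0 D=0 ZF=0 PC=2
Step 3: PC=2 exec 'MOV A, C'. After: A=0 B=0 C=0 D=0 ZF=0 PC=3
Step 4: PC=3 exec 'ADD A, C'. After: A=0 B=0 C=0 D=0 ZF=1 PC=4
Step 5: PC=4 exec 'HALT'. After: A=0 B=0 C=0 D=0 ZF=1 PC=4 HALTED
Total instructions executed: 5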